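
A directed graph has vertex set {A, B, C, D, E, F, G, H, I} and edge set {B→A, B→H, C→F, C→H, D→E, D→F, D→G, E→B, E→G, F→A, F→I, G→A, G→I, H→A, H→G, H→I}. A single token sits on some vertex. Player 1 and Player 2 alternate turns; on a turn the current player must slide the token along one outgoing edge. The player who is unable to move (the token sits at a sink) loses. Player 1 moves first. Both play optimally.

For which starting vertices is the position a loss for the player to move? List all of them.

A, C, E, I

Label each position W (a win for the player to move) or L (a loss). A position with no legal move is L; any other position is W exactly when some move reaches an L, and L when every move reaches a W.
Every edge goes from a vertex to one that appears earlier in the order I, A, F, G, H, B, E, C, D, so processing vertices in that order labels each vertex after all of its successors.
I: no outgoing edge → L
A: no outgoing edge → L
F: →A(L), so W
G: →A(L), so W
H: →A(L), so W
B: →A(L), so W
E: →B(W), G(W) — all W, so L
C: →H(W), F(W) — all W, so L
D: →E(L), so W
Reading off the rows marked L gives the requested list; there are 4 such vertices.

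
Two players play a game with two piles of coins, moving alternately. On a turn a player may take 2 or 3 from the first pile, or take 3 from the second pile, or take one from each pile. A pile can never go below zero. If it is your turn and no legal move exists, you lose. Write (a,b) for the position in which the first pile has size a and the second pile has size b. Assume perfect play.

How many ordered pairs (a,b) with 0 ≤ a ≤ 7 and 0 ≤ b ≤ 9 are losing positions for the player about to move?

30

Label each position W (a win for the player to move) or L (a loss). A position with no legal move is L; any other position is W exactly when some move reaches an L, and L when every move reaches a W.
Every move lowers a or b (never raises either), so fill the grid row by row in increasing a, and left to right within a row: each cell's successors are then already labelled.
      b=0  b=1  b=2  b=3  b=4  b=5  b=6  b=7  b=8  b=9
a=0:    L    L    L    W    W    W    L    L    L    W
a=1:    L    W    W    W    L    L    L    W    W    W
a=2:    W    W    W    L    L    W    W    W    W    L
a=3:    W    W    W    L    W    W    W    W    W    L
a=4:    W    L    L    W    W    W    W    L    L    W
a=5:    L    L    W    W    W    L    L    L    W    W
a=6:    L    W    W    W    L    L    W    W    W    W
a=7:    W    W    W    L    L    W    W    W    W    L
Cells with no legal move (terminal, hence L): (0,0), (0,1), (0,2), (1,0).
The remaining L cells, each justified by listing all of its moves:
(0,6): the only move is to (0,3)(W), a W ⇒ L
(0,7): the only move is to (0,4)(W), a W ⇒ L
(0,8): the only move is to (0,5)(W), a W ⇒ L
(1,4): moves to (1,1)(W), (0,3)(W); every one is W ⇒ L
(1,5): moves to (1,2)(W), (0,4)(W); every one is W ⇒ L
(1,6): moves to (1,3)(W), (0,5)(W); every one is W ⇒ L
(2,3): moves to (0,3)(W), (2,0)(W), (1,2)(W); every one is W ⇒ L
(2,4): moves to (0,4)(W), (2,1)(W), (1,3)(W); every one is W ⇒ L
(2,9): moves to (0,9)(W), (2,6)(W), (1,8)(W); every one is W ⇒ L
(3,3): moves to (1,3)(W), (0,3)(W), (3,0)(W), (2,2)(W); every one is W ⇒ L
(3,9): moves to (1,9)(W), (0,9)(W), (3,6)(W), (2,8)(W); every one is W ⇒ L
(4,1): moves to (2,1)(W), (1,1)(W), (3,0)(W); every one is W ⇒ L
(4,2): moves to (2,2)(W), (1,2)(W), (3,1)(W); every one is W ⇒ L
(4,7): moves to (2,7)(W), (1,7)(W), (4,4)(W), (3,6)(W); every one is W ⇒ L
(4,8): moves to (2,8)(W), (1,8)(W), (4,5)(W), (3,7)(W); every one is W ⇒ L
(5,0): moves to (3,0)(W), (2,0)(W); every one is W ⇒ L
(5,1): moves to (3,1)(W), (2,1)(W), (4,0)(W); every one is W ⇒ L
(5,5): moves to (3,5)(W), (2,5)(W), (5,2)(W), (4,4)(W); every one is W ⇒ L
(5,6): moves to (3,6)(W), (2,6)(W), (5,3)(W), (4,5)(W); every one is W ⇒ L
(5,7): moves to (3,7)(W), (2,7)(W), (5,4)(W), (4,6)(W); every one is W ⇒ L
(6,0): moves to (4,0)(W), (3,0)(W); every one is W ⇒ L
(6,4): moves to (4,4)(W), (3,4)(W), (6,1)(W), (5,3)(W); every one is W ⇒ L
(6,5): moves to (4,5)(W), (3,5)(W), (6,2)(W), (5,4)(W); every one is W ⇒ L
(7,3): moves to (5,3)(W), (4,3)(W), (7,0)(W), (6,2)(W); every one is W ⇒ L
(7,4): moves to (5,4)(W), (4,4)(W), (7,1)(W), (6,3)(W); every one is W ⇒ L
(7,9): moves to (5,9)(W), (4,9)(W), (7,6)(W), (6,8)(W); every one is W ⇒ L
Every other cell has at least one move into one of the L cells above, so it is W.
L cells per row: a=0: 6, a=1: 4, a=2: 3, a=3: 2, a=4: 4, a=5: 5, a=6: 3, a=7: 3; total 30.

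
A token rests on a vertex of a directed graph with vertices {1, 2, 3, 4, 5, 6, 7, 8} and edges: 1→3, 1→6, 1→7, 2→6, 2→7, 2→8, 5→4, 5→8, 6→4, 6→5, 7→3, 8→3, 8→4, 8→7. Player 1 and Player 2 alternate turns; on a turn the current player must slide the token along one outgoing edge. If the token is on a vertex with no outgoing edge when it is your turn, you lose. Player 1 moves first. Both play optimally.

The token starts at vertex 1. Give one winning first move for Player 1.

Move to 3.

Build the W/L table. Terminal = L. A non-terminal position is W if it has a move to some L; otherwise it is L.
Every edge goes from a vertex to one that appears earlier in the order 4, 3, 7, 8, 5, 6, 2, 1, so processing vertices in that order labels each vertex after all of its successors.
4: no outgoing edge → L
3: no outgoing edge → L
7: →3(L), so W
8: →3(L), so W
5: →4(L), so W
6: →4(L), so W
2: →6(W), 8(W), 7(W) — all W, so L
1: →3(L), so W
From 1, the L positions reachable in one move are: 3.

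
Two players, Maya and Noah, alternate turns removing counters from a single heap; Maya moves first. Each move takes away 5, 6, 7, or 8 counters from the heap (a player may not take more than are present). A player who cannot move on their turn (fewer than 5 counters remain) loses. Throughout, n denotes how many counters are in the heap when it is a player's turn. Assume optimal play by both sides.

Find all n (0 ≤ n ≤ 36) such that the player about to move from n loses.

Positions with no move are L. A position that does have a move is losing for the player to move precisely when every available move leads to a winning position for the opponent. Fill in the labels:
n=0: no move → L
n=1: no move → L
n=2: no move → L
n=3: no move → L
n=4: no move → L
n=5: →0(L), so W
n=6: →1(L), so W
n=7: →2(L), so W
n=8: →3(L), so W
n=9: →4(L), so W
n=10: →4(L), so W
n=11: →4(L), so W
n=12: →4(L), so W
n=13: →8(W), 7(W), 6(W), 5(W) — all W, so L
n=14: →9(W), 8(W), 7(W), 6(W) — all W, so L
n=15: →10(W), 9(W), 8(W), 7(W) — all W, so L
n=16: →11(W), 10(W), 9(W), 8(W) — all W, so L
n=17: →12(W), 11(W), 10(W), 9(W) — all W, so L
n=18: →13(L), so W
n=19: →14(L), so W
n=20: →15(L), so W
n=21: →16(L), so W
n=22: →17(L), so W
n=23: →17(L), so W
n=24: →17(L), so W
n=25: →17(L), so W
n=26: →21(W), 20(W), 19(W), 18(W) — all W, so L
n=27: →22(W), 21(W), 20(W), 19(W) — all W, so L
n=28: →23(W), 22(W), 21(W), 20(W) — all W, so L
n=29: →24(W), 23(W), 22(W), 21(W) — all W, so L
n=30: →25(W), 24(W), 23(W), 22(W) — all W, so L
n=31: →26(L), so W
n=32: →27(L), so W
n=33: →28(L), so W
n=34: →29(L), so W
n=35: →30(L), so W
n=36: →30(L), so W
Reading off the rows marked L gives the requested list; there are 15 such values of n.

0, 1, 2, 3, 4, 13, 14, 15, 16, 17, 26, 27, 28, 29, 30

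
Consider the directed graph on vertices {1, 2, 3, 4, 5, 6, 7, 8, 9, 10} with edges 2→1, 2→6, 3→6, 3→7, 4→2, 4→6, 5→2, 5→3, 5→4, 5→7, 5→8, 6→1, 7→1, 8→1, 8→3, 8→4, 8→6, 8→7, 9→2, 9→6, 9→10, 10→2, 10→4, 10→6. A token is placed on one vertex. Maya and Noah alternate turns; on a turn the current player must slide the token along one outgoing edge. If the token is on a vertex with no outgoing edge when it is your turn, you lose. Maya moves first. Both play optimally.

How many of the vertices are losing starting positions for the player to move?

4

Build the W/L table. Terminal = L. A non-terminal position is W if it has a move to some L; otherwise it is L.
Every edge goes from a vertex to one that appears earlier in the order 1, 6, 2, 7, 4, 3, 8, 10, 5, 9, so processing vertices in that order labels each vertex after all of its successors.
1: no outgoing edge → L
6: reaches L-position 1 → W
2: reaches L-position 1 → W
7: reaches L-position 1 → W
4: only reaches 2(W), 6(W), all W → L
3: only reaches 7(W), 6(W), all W → L
8: reaches L-position 3 → W
10: reaches L-position 4 → W
5: reaches L-position 3 → W
9: only reaches 10(W), 2(W), 6(W), all W → L
The L vertices are 1, 3, 4, 9; that is 4 in all.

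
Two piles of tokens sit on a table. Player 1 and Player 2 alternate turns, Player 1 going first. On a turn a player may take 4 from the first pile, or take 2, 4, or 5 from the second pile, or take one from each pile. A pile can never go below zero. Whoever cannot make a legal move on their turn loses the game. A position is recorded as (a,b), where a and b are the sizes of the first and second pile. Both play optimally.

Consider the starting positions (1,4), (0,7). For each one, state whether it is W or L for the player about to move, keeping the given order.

Label each position W (a win for the player to move) or L (a loss). A position with no legal move is L; any other position is W exactly when some move reaches an L, and L when every move reaches a W.
No move ever increases a pile, so every position that can arise here has a ≤ 1 and b ≤ 7; it is enough to label the cells with 0 ≤ a ≤ 1 and 0 ≤ b ≤ 7.
Every move lowers a or b (never raises either), so fill the grid row by row in increasing a, and left to right within a row: each cell's successors are then already labelled.
      b=0  b=1  b=2  b=3  b=4  b=5  b=6  b=7
a=0:    L    L    W    W    W    W    W    L
a=1:    L    W    W    L    W    W    L    W
Cells with no legal move (terminal, hence L): (0,0), (0,1), (1,0).
The remaining L cells, each justified by listing all of its moves:
(0,7): moves to (0,5)(W), (0,3)(W), (0,2)(W); every one is W ⇒ L
(1,3): moves to (1,1)(W), (0,2)(W); every one is W ⇒ L
(1,6): moves to (1,4)(W), (1,2)(W), (1,1)(W), (0,5)(W); every one is W ⇒ L
Every other cell has at least one move into one of the L cells above, so it is W.
(1,4): the move to (1,0) reaches an L cell, so W
(0,7): one of the L cells justified above, so L

(1,4): W, (0,7): L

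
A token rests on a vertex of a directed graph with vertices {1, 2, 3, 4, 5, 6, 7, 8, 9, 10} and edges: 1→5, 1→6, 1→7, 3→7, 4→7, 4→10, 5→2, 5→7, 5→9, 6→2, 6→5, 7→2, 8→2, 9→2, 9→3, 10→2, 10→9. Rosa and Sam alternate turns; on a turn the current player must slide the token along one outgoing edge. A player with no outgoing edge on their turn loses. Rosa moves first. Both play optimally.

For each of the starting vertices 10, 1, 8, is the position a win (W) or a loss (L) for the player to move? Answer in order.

Work bottom-up. With no move the player to move loses. Otherwise the position is W if at least one move leads to an L position for the opponent, and L if every move leads to a W.
Every edge goes from a vertex to one that appears earlier in the order 2, 7, 3, 9, 5, 6, 8, 10, 4, 1, so processing vertices in that order labels each vertex after all of its successors.
2: no outgoing edge → L
7: reaches L-position 2 → W
3: only reaches 7(W), which is W → L
9: reaches L-position 3 → W
5: reaches L-position 2 → W
6: reaches L-position 2 → W
8: reaches L-position 2 → W
10: reaches L-position 2 → W
4: only reaches 10(W), 7(W), all W → L
1: only reaches 6(W), 5(W), 7(W), all W → L

10: W, 1: L, 8: W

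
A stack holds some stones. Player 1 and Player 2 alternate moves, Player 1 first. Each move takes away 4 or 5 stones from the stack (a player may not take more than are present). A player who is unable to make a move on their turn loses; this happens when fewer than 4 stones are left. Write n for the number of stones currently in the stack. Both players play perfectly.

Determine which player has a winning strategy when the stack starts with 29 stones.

Positions with no move are L. A position that does have a move is losing for the player to move precisely when every available move leads to a winning position for the opponent. Fill in the labels:
n=0: no move → L
n=1: no move → L
n=2: no move → L
n=3: no move → L
n=4: can move to 0, which is L ⇒ W
n=5: can move to 1, which is L ⇒ W
n=6: can move to 2, which is L ⇒ W
n=7: can move to 3, which is L ⇒ W
n=8: can move to 3, which is L ⇒ W
n=9: moves to 5(W), 4(W); every one is W ⇒ L
n=10: moves to 6(W), 5(W); every one is W ⇒ L
n=11: moves to 7(W), 6(W); every one is W ⇒ L
n=12: moves to 8(W), 7(W); every one is W ⇒ L
n=13: can move to 9, which is L ⇒ W
n=14: can move to 10, which is L ⇒ W
n=15: can move to 11, which is L ⇒ W
n=16: can move to 12, which is L ⇒ W
n=17: can move to 12, which is L ⇒ W
n=18: moves to 14(W), 13(W); every one is W ⇒ L
n=19: moves to 15(W), 14(W); every one is W ⇒ L
n=20: moves to 16(W), 15(W); every one is W ⇒ L
n=21: moves to 17(W), 16(W); every one is W ⇒ L
n=22: can move to 18, which is L ⇒ W
n=23: can move to 19, which is L ⇒ W
n=24: can move to 20, which is L ⇒ W
n=25: can move to 21, which is L ⇒ W
n=26: can move to 21, which is L ⇒ W
n=27: moves to 23(W), 22(W); every one is W ⇒ L
n=28: moves to 24(W), 23(W); every one is W ⇒ L
n=29: moves to 25(W), 24(W); every one is W ⇒ L
The starting position 29 is L: whatever Player 1 does, the opponent receives a W position.

Player 2 wins.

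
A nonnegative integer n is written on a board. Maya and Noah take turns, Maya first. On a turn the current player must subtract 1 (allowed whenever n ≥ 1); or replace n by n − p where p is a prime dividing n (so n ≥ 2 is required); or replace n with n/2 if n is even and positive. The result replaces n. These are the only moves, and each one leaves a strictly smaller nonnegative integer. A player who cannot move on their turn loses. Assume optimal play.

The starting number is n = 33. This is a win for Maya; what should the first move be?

Move to 30.

Use the standard recursion: the mover loses at a terminal position; elsewhere, the mover wins exactly when some move hands the opponent an L position.
n=0: no move → L
n=1: can move to 0, which is L ⇒ W
n=2: can move to 0, which is L ⇒ W
n=3: can move to 0, which is L ⇒ W
n=4: moves to 2(W), 3(W); every one is W ⇒ L
n=5: can move to 0, which is L ⇒ W
n=6: can move to 4, which is L ⇒ W
n=7: can move to 0, which is L ⇒ W
n=8: can move to 4, which is L ⇒ W
n=9: moves to 6(W), 8(W); every one is W ⇒ L
n=10: can move to 9, which is L ⇒ W
n=11: can move to 0, which is L ⇒ W
n=12: can move to 9, which is L ⇒ W
n=13: can move to 0, which is L ⇒ W
n=14: moves to 7(W), 12(W), 13(W); every one is W ⇒ L
n=15: can move to 14, which is L ⇒ W
n=16: can move to 14, which is L ⇒ W
n=17: can move to 0, which is L ⇒ W
n=18: can move to 9, which is L ⇒ W
n=19: can move to 0, which is L ⇒ W
n=20: moves to 10(W), 15(W), 18(W), 19(W); every one is W ⇒ L
n=21: can move to 14, which is L ⇒ W
n=22: can move to 20, which is L ⇒ W
n=23: can move to 0, which is L ⇒ W
n=24: moves to 12(W), 21(W), 22(W), 23(W); every one is W ⇒ L
n=25: can move to 20, which is L ⇒ W
n=26: can move to 24, which is L ⇒ W
n=27: can move to 24, which is L ⇒ W
n=28: can move to 14, which is L ⇒ W
n=29: can move to 0, which is L ⇒ W
n=30: moves to 15(W), 25(W), 27(W), 28(W), 29(W); every one is W ⇒ L
n=31: can move to 0, which is L ⇒ W
n=32: can move to 30, which is L ⇒ W
n=33: can move to 30, which is L ⇒ W
From 33, the L positions reachable in one move are: 30.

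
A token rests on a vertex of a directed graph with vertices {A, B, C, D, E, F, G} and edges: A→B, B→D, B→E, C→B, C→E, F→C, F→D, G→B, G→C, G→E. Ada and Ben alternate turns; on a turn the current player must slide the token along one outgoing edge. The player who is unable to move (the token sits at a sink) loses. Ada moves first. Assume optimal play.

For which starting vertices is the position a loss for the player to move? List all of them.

Work bottom-up. With no move the player to move loses. Otherwise the position is W if at least one move leads to an L position for the opponent, and L if every move leads to a W.
Every edge goes from a vertex to one that appears earlier in the order E, D, B, C, G, F, A, so processing vertices in that order labels each vertex after all of its successors.
E: no outgoing edge → L
D: no outgoing edge → L
B: →D(L), so W
C: →E(L), so W
G: →E(L), so W
F: →D(L), so W
A: →B(W) only, which is W, so L
Reading off the rows marked L gives the requested list; there are 3 such vertices.

A, D, E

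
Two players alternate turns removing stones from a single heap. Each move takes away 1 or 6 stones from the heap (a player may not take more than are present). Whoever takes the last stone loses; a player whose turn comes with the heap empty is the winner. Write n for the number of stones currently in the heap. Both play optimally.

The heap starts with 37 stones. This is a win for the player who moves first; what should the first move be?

Positions with no move are W. A position that does have a move is losing for the player to move precisely when every available move leads to a winning position for the opponent. Fill in the labels:
n=0: no move; the opponent has just taken the last stone and therefore loses → W
n=1: L (sole option 0(W) is W)
n=2: W (go to 1, an L position)
n=3: L (sole option 2(W) is W)
n=4: W (go to 3, an L position)
n=5: L (sole option 4(W) is W)
n=6: W (go to 5, an L position)
n=7: W (go to 1, an L position)
n=8: L (options 7(W), 2(W) are all W)
n=9: W (go to 8, an L position)
n=10: L (options 9(W), 4(W) are all W)
n=11: W (go to 10, an L position)
n=12: L (options 11(W), 6(W) are all W)
n=13: W (go to 12, an L position)
n=14: W (go to 8, an L position)
n=15: L (options 14(W), 9(W) are all W)
n=16: W (go to 15, an L position)
n=17: L (options 16(W), 11(W) are all W)
n=18: W (go to 17, an L position)
n=19: L (options 18(W), 13(W) are all W)
n=20: W (go to 19, an L position)
n=21: W (go to 15, an L position)
n=22: L (options 21(W), 16(W) are all W)
n=23: W (go to 22, an L position)
n=24: L (options 23(W), 18(W) are all W)
n=25: W (go to 24, an L position)
n=26: L (options 25(W), 20(W) are all W)
n=27: W (go to 26, an L position)
n=28: W (go to 22, an L position)
n=29: L (options 28(W), 23(W) are all W)
n=30: W (go to 29, an L position)
n=31: L (options 30(W), 25(W) are all W)
n=32: W (go to 31, an L position)
n=33: L (options 32(W), 27(W) are all W)
n=34: W (go to 33, an L position)
n=35: W (go to 29, an L position)
n=36: L (options 35(W), 30(W) are all W)
n=37: W (go to 36, an L position)
From 37, the L positions reachable in one move are: 36, 31. Any move reaching one of these is winning.

Remove 1, leaving 36.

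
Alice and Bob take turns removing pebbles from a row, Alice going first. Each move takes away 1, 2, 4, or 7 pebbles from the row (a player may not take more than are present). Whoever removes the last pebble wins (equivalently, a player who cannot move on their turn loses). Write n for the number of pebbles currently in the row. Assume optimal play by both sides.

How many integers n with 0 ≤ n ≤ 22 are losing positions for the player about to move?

Work bottom-up. With no move the player to move loses. Otherwise the position is W if at least one move leads to an L position for the opponent, and L if every move leads to a W.
n=0: no move → L
n=1: W (go to 0, an L position)
n=2: W (go to 0, an L position)
n=3: L (options 2(W), 1(W) are all W)
n=4: W (go to 3, an L position)
n=5: W (go to 3, an L position)
n=6: L (options 5(W), 4(W), 2(W) are all W)
n=7: W (go to 6, an L position)
n=8: W (go to 6, an L position)
n=9: L (options 8(W), 7(W), 5(W), 2(W) are all W)
n=10: W (go to 9, an L position)
n=11: W (go to 9, an L position)
n=12: L (options 11(W), 10(W), 8(W), 5(W) are all W)
n=13: W (go to 12, an L position)
n=14: W (go to 12, an L position)
n=15: L (options 14(W), 13(W), 11(W), 8(W) are all W)
n=16: W (go to 15, an L position)
n=17: W (go to 15, an L position)
n=18: L (options 17(W), 16(W), 14(W), 11(W) are all W)
n=19: W (go to 18, an L position)
n=20: W (go to 18, an L position)
n=21: L (options 20(W), 19(W), 17(W), 14(W) are all W)
n=22: W (go to 21, an L position)
L entries with 0 ≤ n ≤ 22: n = 0, 3, 6, 9, 12, 15, 18, 21; that makes 8.

8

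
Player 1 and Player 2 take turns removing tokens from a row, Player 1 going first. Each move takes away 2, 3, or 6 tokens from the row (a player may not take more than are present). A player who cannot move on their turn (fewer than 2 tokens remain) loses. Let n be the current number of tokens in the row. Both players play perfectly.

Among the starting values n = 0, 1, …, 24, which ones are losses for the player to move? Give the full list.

Positions with no move are L. A position that does have a move is losing for the player to move precisely when every available move leads to a winning position for the opponent. Fill in the labels:
n=0: no move → L
n=1: no move → L
n=2: can move to 0, which is L ⇒ W
n=3: can move to 1, which is L ⇒ W
n=4: can move to 1, which is L ⇒ W
n=5: moves to 3(W), 2(W); every one is W ⇒ L
n=6: can move to 0, which is L ⇒ W
n=7: can move to 5, which is L ⇒ W
n=8: can move to 5, which is L ⇒ W
n=9: moves to 7(W), 6(W), 3(W); every one is W ⇒ L
n=10: moves to 8(W), 7(W), 4(W); every one is W ⇒ L
n=11: can move to 9, which is L ⇒ W
n=12: can move to 10, which is L ⇒ W
n=13: can move to 10, which is L ⇒ W
n=14: moves to 12(W), 11(W), 8(W); every one is W ⇒ L
n=15: can move to 9, which is L ⇒ W
n=16: can move to 14, which is L ⇒ W
n=17: can move to 14, which is L ⇒ W
n=18: moves to 16(W), 15(W), 12(W); every one is W ⇒ L
n=19: moves to 17(W), 16(W), 13(W); every one is W ⇒ L
n=20: can move to 18, which is L ⇒ W
n=21: can move to 19, which is L ⇒ W
n=22: can move to 19, which is L ⇒ W
n=23: moves to 21(W), 20(W), 17(W); every one is W ⇒ L
n=24: can move to 18, which is L ⇒ W
Reading off the rows marked L gives the requested list; there are 9 such values of n.

0, 1, 5, 9, 10, 14, 18, 19, 23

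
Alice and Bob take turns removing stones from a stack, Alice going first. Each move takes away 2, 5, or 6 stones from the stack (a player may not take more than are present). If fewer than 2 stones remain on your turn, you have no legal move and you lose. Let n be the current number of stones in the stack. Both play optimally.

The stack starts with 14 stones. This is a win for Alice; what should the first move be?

Work bottom-up. With no move the player to move loses. Otherwise the position is W if at least one move leads to an L position for the opponent, and L if every move leads to a W.
n=0: no move → L
n=1: no move → L
n=2: can move to 0, which is L ⇒ W
n=3: can move to 1, which is L ⇒ W
n=4: the only move is to 2(W), a W ⇒ L
n=5: can move to 0, which is L ⇒ W
n=6: can move to 4, which is L ⇒ W
n=7: can move to 1, which is L ⇒ W
n=8: moves to 6(W), 3(W), 2(W); every one is W ⇒ L
n=9: can move to 4, which is L ⇒ W
n=10: can move to 8, which is L ⇒ W
n=11: moves to 9(W), 6(W), 5(W); every one is W ⇒ L
n=12: moves to 10(W), 7(W), 6(W); every one is W ⇒ L
n=13: can move to 11, which is L ⇒ W
n=14: can move to 12, which is L ⇒ W
From 14, the L positions reachable in one move are: 12, 8. Any move reaching one of these is winning.

Remove 2, leaving 12.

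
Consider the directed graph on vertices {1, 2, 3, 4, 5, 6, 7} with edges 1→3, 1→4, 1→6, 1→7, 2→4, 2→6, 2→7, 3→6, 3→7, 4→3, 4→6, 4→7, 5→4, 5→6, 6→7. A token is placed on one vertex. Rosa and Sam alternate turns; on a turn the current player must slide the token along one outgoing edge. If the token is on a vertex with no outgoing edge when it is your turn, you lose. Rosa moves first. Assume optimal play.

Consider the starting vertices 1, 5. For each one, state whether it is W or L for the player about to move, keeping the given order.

1: W, 5: L

Compute win/loss labels from the base case upward. A position with no move is L. Any other position is W if it can reach an L in one move, else L.
Every edge goes from a vertex to one that appears earlier in the order 7, 6, 3, 4, 1, 5, 2, so processing vertices in that order labels each vertex after all of its successors.
7: no outgoing edge → L
6: W (go to 7, an L position)
3: W (go to 7, an L position)
4: W (go to 7, an L position)
1: W (go to 7, an L position)
5: L (options 4(W), 6(W) are all W)
2: W (go to 7, an L position)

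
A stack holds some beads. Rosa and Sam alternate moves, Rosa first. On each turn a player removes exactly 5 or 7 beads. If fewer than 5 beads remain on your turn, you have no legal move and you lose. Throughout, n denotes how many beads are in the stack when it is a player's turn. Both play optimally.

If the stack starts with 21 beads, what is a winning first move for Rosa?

Remove 5, leaving 16.

Use the standard recursion: the mover loses at a terminal position; elsewhere, the mover wins exactly when some move hands the opponent an L position.
n=0: no move → L
n=1: no move → L
n=2: no move → L
n=3: no move → L
n=4: no move → L
n=5: can move to 0, which is L ⇒ W
n=6: can move to 1, which is L ⇒ W
n=7: can move to 2, which is L ⇒ W
n=8: can move to 3, which is L ⇒ W
n=9: can move to 4, which is L ⇒ W
n=10: can move to 3, which is L ⇒ W
n=11: can move to 4, which is L ⇒ W
n=12: moves to 7(W), 5(W); every one is W ⇒ L
n=13: moves to 8(W), 6(W); every one is W ⇒ L
n=14: moves to 9(W), 7(W); every one is W ⇒ L
n=15: moves to 10(W), 8(W); every one is W ⇒ L
n=16: moves to 11(W), 9(W); every one is W ⇒ L
n=17: can move to 12, which is L ⇒ W
n=18: can move to 13, which is L ⇒ W
n=19: can move to 14, which is L ⇒ W
n=20: can move to 15, which is L ⇒ W
n=21: can move to 16, which is L ⇒ W
From 21, the L positions reachable in one move are: 16, 14. Any move reaching one of these is winning.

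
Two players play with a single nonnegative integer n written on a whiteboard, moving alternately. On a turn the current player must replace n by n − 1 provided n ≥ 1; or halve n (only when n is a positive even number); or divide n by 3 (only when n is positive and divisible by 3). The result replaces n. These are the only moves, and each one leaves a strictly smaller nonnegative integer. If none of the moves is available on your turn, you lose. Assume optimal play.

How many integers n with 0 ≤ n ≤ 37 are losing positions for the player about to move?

Use the standard recursion: the mover loses at a terminal position; elsewhere, the mover wins exactly when some move hands the opponent an L position.
n=0: no move → L
n=1: reaches L-position 0 → W
n=2: only reaches 1(W), which is W → L
n=3: reaches L-position 2 → W
n=4: reaches L-position 2 → W
n=5: only reaches 4(W), which is W → L
n=6: reaches L-position 2 → W
n=7: only reaches 6(W), which is W → L
n=8: reaches L-position 7 → W
n=9: only reaches 3(W), 8(W), all W → L
n=10: reaches L-position 5 → W
n=11: only reaches 10(W), which is W → L
n=12: reaches L-position 11 → W
n=13: only reaches 12(W), which is W → L
n=14: reaches L-position 7 → W
n=15: reaches L-position 5 → W
n=16: only reaches 8(W), 15(W), all W → L
n=17: reaches L-position 16 → W
n=18: reaches L-position 9 → W
n=19: only reaches 18(W), which is W → L
n=20: reaches L-position 19 → W
n=21: reaches L-position 7 → W
n=22: reaches L-position 11 → W
n=23: only reaches 22(W), which is W → L
n=24: reaches L-position 23 → W
n=25: only reaches 24(W), which is W → L
n=26: reaches L-position 13 → W
n=27: reaches L-position 9 → W
n=28: only reaches 14(W), 27(W), all W → L
n=29: reaches L-position 28 → W
n=30: only reaches 10(W), 15(W), 29(W), all W → L
n=31: reaches L-position 30 → W
n=32: reaches L-position 16 → W
n=33: reaches L-position 11 → W
n=34: only reaches 17(W), 33(W), all W → L
n=35: reaches L-position 34 → W
n=36: only reaches 12(W), 18(W), 35(W), all W → L
n=37: reaches L-position 36 → W
L entries with 0 ≤ n ≤ 37: n = 0, 2, 5, 7, 9, 11, 13, 16, 19, 23, 25, 28, 30, 34, 36; that makes 15.

15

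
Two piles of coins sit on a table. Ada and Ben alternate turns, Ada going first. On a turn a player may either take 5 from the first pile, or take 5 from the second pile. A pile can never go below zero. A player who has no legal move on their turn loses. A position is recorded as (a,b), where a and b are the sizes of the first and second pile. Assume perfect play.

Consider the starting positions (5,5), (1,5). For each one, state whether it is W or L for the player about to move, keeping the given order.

(5,5): L, (1,5): W

Use the standard recursion: the mover loses at a terminal position; elsewhere, the mover wins exactly when some move hands the opponent an L position.
No move ever increases a pile, so every position that can arise here has a ≤ 5 and b ≤ 5; it is enough to label the cells with 0 ≤ a ≤ 5 and 0 ≤ b ≤ 5.
Every move lowers a or b (never raises either), so fill the grid row by row in increasing a, and left to right within a row: each cell's successors are then already labelled.
      b=0  b=1  b=2  b=3  b=4  b=5
a=0:    L    L    L    L    L    W
a=1:    L    L    L    L    L    W
a=2:    L    L    L    L    L    W
a=3:    L    L    L    L    L    W
a=4:    L    L    L    L    L    W
a=5:    W    W    W    W    W    L
Cells with no legal move (terminal, hence L): (0,0), (0,1), (0,2), (0,3), (0,4), (1,0), (1,1), (1,2), (1,3), (1,4), (2,0), (2,1), (2,2), (2,3), (2,4), (3,0), (3,1), (3,2), (3,3), (3,4), (4,0), (4,1), (4,2), (4,3), (4,4).
The remaining L cells, each justified by listing all of its moves:
(5,5): →(0,5)(W), (5,0)(W) — all W, so L
Every other cell has at least one move into one of the L cells above, so it is W.
(5,5): one of the L cells justified above, so L
(1,5): the move to (1,0) reaches an L cell, so W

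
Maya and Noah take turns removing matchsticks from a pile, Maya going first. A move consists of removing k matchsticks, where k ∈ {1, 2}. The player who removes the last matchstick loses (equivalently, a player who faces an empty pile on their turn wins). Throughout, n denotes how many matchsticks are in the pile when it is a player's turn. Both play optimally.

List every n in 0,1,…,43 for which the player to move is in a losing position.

1, 4, 7, 10, 13, 16, 19, 22, 25, 28, 31, 34, 37, 40, 43

Label each position W (a win for the player to move) or L (a loss). A position with no legal move is W; any other position is W exactly when some move reaches an L, and L when every move reaches a W.
n=0: no move; the opponent has just taken the last matchstick and therefore loses → W
n=1: L (sole option 0(W) is W)
n=2: W (go to 1, an L position)
n=3: W (go to 1, an L position)
n=4: L (options 3(W), 2(W) are all W)
n=5: W (go to 4, an L position)
n=6: W (go to 4, an L position)
n=7: L (options 6(W), 5(W) are all W)
n=8: W (go to 7, an L position)
n=9: W (go to 7, an L position)
n=10: L (options 9(W), 8(W) are all W)
n=11: W (go to 10, an L position)
n=12: W (go to 10, an L position)
n=13: L (options 12(W), 11(W) are all W)
n=14: W (go to 13, an L position)
n=15: W (go to 13, an L position)
n=16: L (options 15(W), 14(W) are all W)
n=17: W (go to 16, an L position)
n=18: W (go to 16, an L position)
n=19: L (options 18(W), 17(W) are all W)
n=20: W (go to 19, an L position)
n=21: W (go to 19, an L position)
n=22: L (options 21(W), 20(W) are all W)
n=23: W (go to 22, an L position)
n=24: W (go to 22, an L position)
n=25: L (options 24(W), 23(W) are all W)
n=26: W (go to 25, an L position)
n=27: W (go to 25, an L position)
n=28: L (options 27(W), 26(W) are all W)
n=29: W (go to 28, an L position)
n=30: W (go to 28, an L position)
n=31: L (options 30(W), 29(W) are all W)
n=32: W (go to 31, an L position)
n=33: W (go to 31, an L position)
n=34: L (options 33(W), 32(W) are all W)
n=35: W (go to 34, an L position)
n=36: W (go to 34, an L position)
n=37: L (options 36(W), 35(W) are all W)
n=38: W (go to 37, an L position)
n=39: W (go to 37, an L position)
n=40: L (options 39(W), 38(W) are all W)
n=41: W (go to 40, an L position)
n=42: W (go to 40, an L position)
n=43: L (options 42(W), 41(W) are all W)
Reading off the rows marked L gives the requested list; there are 15 such values of n.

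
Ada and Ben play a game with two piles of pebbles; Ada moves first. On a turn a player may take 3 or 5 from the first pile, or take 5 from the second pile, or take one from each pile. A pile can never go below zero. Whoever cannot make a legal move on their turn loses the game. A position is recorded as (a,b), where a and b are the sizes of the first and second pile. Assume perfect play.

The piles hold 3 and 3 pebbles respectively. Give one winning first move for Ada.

Classify positions by backward induction: terminal positions (no move available) are L. From any other position, the mover wins iff some move reaches an L.
No move ever increases a pile, so every position that can arise here has a ≤ 3 and b ≤ 3; it is enough to label the cells with 0 ≤ a ≤ 3 and 0 ≤ b ≤ 3.
Every move lowers a or b (never raises either), so fill the grid row by row in increasing a, and left to right within a row: each cell's successors are then already labelled.
      b=0  b=1  b=2  b=3
a=0:    L    L    L    L
a=1:    L    W    W    W
a=2:    L    W    L    L
a=3:    W    W    W    W
Cells with no legal move (terminal, hence L): (0,0), (0,1), (0,2), (0,3), (1,0), (2,0).
The remaining L cells, each justified by listing all of its moves:
(2,2): the only move is to (1,1)(W), a W ⇒ L
(2,3): the only move is to (1,2)(W), a W ⇒ L
Every other cell has at least one move into one of the L cells above, so it is W.
From (3,3), the L positions reachable in one move are: (0,3), (2,2). Any move reaching one of these is winning.

Move to (0,3).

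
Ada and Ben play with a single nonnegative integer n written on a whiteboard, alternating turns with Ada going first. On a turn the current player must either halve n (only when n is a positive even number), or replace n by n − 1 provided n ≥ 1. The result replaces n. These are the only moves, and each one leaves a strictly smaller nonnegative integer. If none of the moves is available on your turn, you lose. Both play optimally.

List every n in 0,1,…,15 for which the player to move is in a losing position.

Build the W/L table. Terminal = L. A non-terminal position is W if it has a move to some L; otherwise it is L.
n=0: no move → L
n=1: →0(L), so W
n=2: →1(W) only, which is W, so L
n=3: →2(L), so W
n=4: →2(L), so W
n=5: →4(W) only, which is W, so L
n=6: →5(L), so W
n=7: →6(W) only, which is W, so L
n=8: →7(L), so W
n=9: →8(W) only, which is W, so L
n=10: →5(L), so W
n=11: →10(W) only, which is W, so L
n=12: →11(L), so W
n=13: →12(W) only, which is W, so L
n=14: →7(L), so W
n=15: →14(W) only, which is W, so L
Reading off the rows marked L gives the requested list; there are 8 such values of n.

0, 2, 5, 7, 9, 11, 13, 15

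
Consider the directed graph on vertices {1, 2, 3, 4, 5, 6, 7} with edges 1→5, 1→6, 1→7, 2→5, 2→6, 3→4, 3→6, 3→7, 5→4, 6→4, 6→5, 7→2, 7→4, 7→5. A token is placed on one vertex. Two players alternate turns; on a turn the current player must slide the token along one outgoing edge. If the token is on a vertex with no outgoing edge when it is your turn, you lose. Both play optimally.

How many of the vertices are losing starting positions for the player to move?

Build the W/L table. Terminal = L. A non-terminal position is W if it has a move to some L; otherwise it is L.
Every edge goes from a vertex to one that appears earlier in the order 4, 5, 6, 2, 7, 1, 3, so processing vertices in that order labels each vertex after all of its successors.
4: no outgoing edge → L
5: reaches L-position 4 → W
6: reaches L-position 4 → W
2: only reaches 6(W), 5(W), all W → L
7: reaches L-position 2 → W
1: only reaches 7(W), 6(W), 5(W), all W → L
3: reaches L-position 4 → W
The L vertices are 1, 2, 4; that is 3 in all.

3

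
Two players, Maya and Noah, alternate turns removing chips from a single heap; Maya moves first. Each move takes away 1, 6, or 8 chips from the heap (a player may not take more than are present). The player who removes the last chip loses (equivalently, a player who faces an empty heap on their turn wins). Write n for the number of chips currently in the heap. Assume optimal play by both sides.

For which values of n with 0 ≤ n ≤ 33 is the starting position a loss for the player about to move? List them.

1, 3, 5, 8, 10, 12, 15, 17, 19, 22, 24, 26, 29, 31, 33

Use the standard recursion: the mover wins at a terminal position; elsewhere, the mover wins exactly when some move hands the opponent an L position.
n=0: no move; the opponent has just taken the last chip and therefore loses → W
n=1: L (sole option 0(W) is W)
n=2: W (go to 1, an L position)
n=3: L (sole option 2(W) is W)
n=4: W (go to 3, an L position)
n=5: L (sole option 4(W) is W)
n=6: W (go to 5, an L position)
n=7: W (go to 1, an L position)
n=8: L (options 7(W), 2(W), 0(W) are all W)
n=9: W (go to 8, an L position)
n=10: L (options 9(W), 4(W), 2(W) are all W)
n=11: W (go to 10, an L position)
n=12: L (options 11(W), 6(W), 4(W) are all W)
n=13: W (go to 12, an L position)
n=14: W (go to 8, an L position)
n=15: L (options 14(W), 9(W), 7(W) are all W)
n=16: W (go to 15, an L position)
n=17: L (options 16(W), 11(W), 9(W) are all W)
n=18: W (go to 17, an L position)
n=19: L (options 18(W), 13(W), 11(W) are all W)
n=20: W (go to 19, an L position)
n=21: W (go to 15, an L position)
n=22: L (options 21(W), 16(W), 14(W) are all W)
n=23: W (go to 22, an L position)
n=24: L (options 23(W), 18(W), 16(W) are all W)
n=25: W (go to 24, an L position)
n=26: L (options 25(W), 20(W), 18(W) are all W)
n=27: W (go to 26, an L position)
n=28: W (go to 22, an L position)
n=29: L (options 28(W), 23(W), 21(W) are all W)
n=30: W (go to 29, an L position)
n=31: L (options 30(W), 25(W), 23(W) are all W)
n=32: W (go to 31, an L position)
n=33: L (options 32(W), 27(W), 25(W) are all W)
The losing starting values of n are exactly the entries labelled L in this table (15 of them).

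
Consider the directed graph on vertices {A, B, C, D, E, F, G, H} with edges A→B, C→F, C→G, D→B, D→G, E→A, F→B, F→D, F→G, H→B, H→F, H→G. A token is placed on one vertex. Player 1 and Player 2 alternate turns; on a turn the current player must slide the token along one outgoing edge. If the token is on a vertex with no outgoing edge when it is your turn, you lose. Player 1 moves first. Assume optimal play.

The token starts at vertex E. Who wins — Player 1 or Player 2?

Label each position W (a win for the player to move) or L (a loss). A position with no legal move is L; any other position is W exactly when some move reaches an L, and L when every move reaches a W.
Every edge goes from a vertex to one that appears earlier in the order G, B, D, F, A, C, H, E, so processing vertices in that order labels each vertex after all of its successors.
G: no outgoing edge → L
B: no outgoing edge → L
D: can move to B, which is L ⇒ W
F: can move to B, which is L ⇒ W
A: can move to B, which is L ⇒ W
C: can move to G, which is L ⇒ W
H: can move to B, which is L ⇒ W
E: the only move is to A(W), a W ⇒ L
Every move from E reaches a W position, so the mover loses.

Player 2 wins.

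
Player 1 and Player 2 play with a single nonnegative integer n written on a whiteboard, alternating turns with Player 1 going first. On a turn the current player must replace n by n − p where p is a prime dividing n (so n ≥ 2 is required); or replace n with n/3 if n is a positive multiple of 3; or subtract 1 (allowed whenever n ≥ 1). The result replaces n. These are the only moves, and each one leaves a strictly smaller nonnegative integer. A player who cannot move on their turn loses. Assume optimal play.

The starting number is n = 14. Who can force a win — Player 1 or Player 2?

Use the standard recursion: the mover loses at a terminal position; elsewhere, the mover wins exactly when some move hands the opponent an L position.
n=0: no move → L
n=1: can move to 0, which is L ⇒ W
n=2: can move to 0, which is L ⇒ W
n=3: can move to 0, which is L ⇒ W
n=4: moves to 2(W), 3(W); every one is W ⇒ L
n=5: can move to 0, which is L ⇒ W
n=6: can move to 4, which is L ⇒ W
n=7: can move to 0, which is L ⇒ W
n=8: moves to 6(W), 7(W); every one is W ⇒ L
n=9: can move to 8, which is L ⇒ W
n=10: can move to 8, which is L ⇒ W
n=11: can move to 0, which is L ⇒ W
n=12: can move to 4, which is L ⇒ W
n=13: can move to 0, which is L ⇒ W
n=14: moves to 7(W), 12(W), 13(W); every one is W ⇒ L
The starting position 14 is L: whatever Player 1 does, the opponent receives a W position.

Player 2 wins.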